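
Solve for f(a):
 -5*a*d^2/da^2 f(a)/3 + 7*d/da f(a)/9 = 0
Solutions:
 f(a) = C1 + C2*a^(22/15)


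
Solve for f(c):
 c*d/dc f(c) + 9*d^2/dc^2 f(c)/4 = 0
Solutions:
 f(c) = C1 + C2*erf(sqrt(2)*c/3)


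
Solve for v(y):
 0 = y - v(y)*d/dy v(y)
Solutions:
 v(y) = -sqrt(C1 + y^2)
 v(y) = sqrt(C1 + y^2)


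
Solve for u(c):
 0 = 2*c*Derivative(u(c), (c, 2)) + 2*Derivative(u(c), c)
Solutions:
 u(c) = C1 + C2*log(c)


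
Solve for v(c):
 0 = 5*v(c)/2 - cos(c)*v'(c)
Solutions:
 v(c) = C1*(sin(c) + 1)^(5/4)/(sin(c) - 1)^(5/4)


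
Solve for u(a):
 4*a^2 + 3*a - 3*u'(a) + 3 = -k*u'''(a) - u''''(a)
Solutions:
 u(a) = C1 + C2*exp(-a*(k^2/(k^3 + sqrt(-4*k^6 + (2*k^3 - 81)^2)/2 - 81/2)^(1/3) + k + (k^3 + sqrt(-4*k^6 + (2*k^3 - 81)^2)/2 - 81/2)^(1/3))/3) + C3*exp(a*(-4*k^2/((-1 + sqrt(3)*I)*(k^3 + sqrt(-4*k^6 + (2*k^3 - 81)^2)/2 - 81/2)^(1/3)) - 2*k + (k^3 + sqrt(-4*k^6 + (2*k^3 - 81)^2)/2 - 81/2)^(1/3) - sqrt(3)*I*(k^3 + sqrt(-4*k^6 + (2*k^3 - 81)^2)/2 - 81/2)^(1/3))/6) + C4*exp(a*(4*k^2/((1 + sqrt(3)*I)*(k^3 + sqrt(-4*k^6 + (2*k^3 - 81)^2)/2 - 81/2)^(1/3)) - 2*k + (k^3 + sqrt(-4*k^6 + (2*k^3 - 81)^2)/2 - 81/2)^(1/3) + sqrt(3)*I*(k^3 + sqrt(-4*k^6 + (2*k^3 - 81)^2)/2 - 81/2)^(1/3))/6) + 4*a^3/9 + a^2/2 + 8*a*k/9 + a


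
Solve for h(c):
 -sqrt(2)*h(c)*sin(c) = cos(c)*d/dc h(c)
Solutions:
 h(c) = C1*cos(c)^(sqrt(2))


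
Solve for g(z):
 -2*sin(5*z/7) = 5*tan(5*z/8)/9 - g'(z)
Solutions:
 g(z) = C1 - 8*log(cos(5*z/8))/9 - 14*cos(5*z/7)/5


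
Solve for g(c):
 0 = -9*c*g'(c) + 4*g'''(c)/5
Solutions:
 g(c) = C1 + Integral(C2*airyai(90^(1/3)*c/2) + C3*airybi(90^(1/3)*c/2), c)


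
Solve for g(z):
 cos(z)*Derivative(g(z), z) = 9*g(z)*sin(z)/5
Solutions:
 g(z) = C1/cos(z)^(9/5)


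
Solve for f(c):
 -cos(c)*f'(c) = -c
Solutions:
 f(c) = C1 + Integral(c/cos(c), c)


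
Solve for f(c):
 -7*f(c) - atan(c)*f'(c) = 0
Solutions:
 f(c) = C1*exp(-7*Integral(1/atan(c), c))


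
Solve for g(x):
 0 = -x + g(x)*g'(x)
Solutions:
 g(x) = -sqrt(C1 + x^2)
 g(x) = sqrt(C1 + x^2)


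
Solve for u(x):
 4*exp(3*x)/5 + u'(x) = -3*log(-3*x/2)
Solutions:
 u(x) = C1 - 3*x*log(-x) + 3*x*(-log(3) + log(2) + 1) - 4*exp(3*x)/15


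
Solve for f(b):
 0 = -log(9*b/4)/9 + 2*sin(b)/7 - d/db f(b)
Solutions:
 f(b) = C1 - b*log(b)/9 - 2*b*log(3)/9 + b/9 + 2*b*log(2)/9 - 2*cos(b)/7


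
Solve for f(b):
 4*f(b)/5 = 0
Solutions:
 f(b) = 0


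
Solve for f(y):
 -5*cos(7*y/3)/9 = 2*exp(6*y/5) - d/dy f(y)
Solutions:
 f(y) = C1 + 5*exp(6*y/5)/3 + 5*sin(7*y/3)/21


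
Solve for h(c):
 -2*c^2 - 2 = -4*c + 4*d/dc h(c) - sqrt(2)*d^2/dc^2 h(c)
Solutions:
 h(c) = C1 + C2*exp(2*sqrt(2)*c) - c^3/6 - sqrt(2)*c^2/8 + c^2/2 - 5*c/8 + sqrt(2)*c/4


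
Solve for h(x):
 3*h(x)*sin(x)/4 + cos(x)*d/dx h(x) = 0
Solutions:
 h(x) = C1*cos(x)^(3/4)


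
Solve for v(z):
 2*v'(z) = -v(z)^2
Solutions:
 v(z) = 2/(C1 + z)


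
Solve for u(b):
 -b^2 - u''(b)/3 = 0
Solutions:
 u(b) = C1 + C2*b - b^4/4


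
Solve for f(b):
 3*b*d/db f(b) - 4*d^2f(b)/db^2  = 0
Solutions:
 f(b) = C1 + C2*erfi(sqrt(6)*b/4)


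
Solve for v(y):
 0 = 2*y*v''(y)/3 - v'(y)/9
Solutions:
 v(y) = C1 + C2*y^(7/6)


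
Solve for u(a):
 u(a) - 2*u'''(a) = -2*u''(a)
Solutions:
 u(a) = C1*exp(a*(-2^(1/3)*(3*sqrt(105) + 31)^(1/3) - 2*2^(2/3)/(3*sqrt(105) + 31)^(1/3) + 4)/12)*sin(2^(1/3)*sqrt(3)*a*(-(3*sqrt(105) + 31)^(1/3) + 2*2^(1/3)/(3*sqrt(105) + 31)^(1/3))/12) + C2*exp(a*(-2^(1/3)*(3*sqrt(105) + 31)^(1/3) - 2*2^(2/3)/(3*sqrt(105) + 31)^(1/3) + 4)/12)*cos(2^(1/3)*sqrt(3)*a*(-(3*sqrt(105) + 31)^(1/3) + 2*2^(1/3)/(3*sqrt(105) + 31)^(1/3))/12) + C3*exp(a*(2*2^(2/3)/(3*sqrt(105) + 31)^(1/3) + 2 + 2^(1/3)*(3*sqrt(105) + 31)^(1/3))/6)


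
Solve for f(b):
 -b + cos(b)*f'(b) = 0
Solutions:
 f(b) = C1 + Integral(b/cos(b), b)


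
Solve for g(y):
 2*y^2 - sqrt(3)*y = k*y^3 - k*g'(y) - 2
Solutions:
 g(y) = C1 + y^4/4 - 2*y^3/(3*k) + sqrt(3)*y^2/(2*k) - 2*y/k


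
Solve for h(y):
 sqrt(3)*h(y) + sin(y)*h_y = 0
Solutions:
 h(y) = C1*(cos(y) + 1)^(sqrt(3)/2)/(cos(y) - 1)^(sqrt(3)/2)


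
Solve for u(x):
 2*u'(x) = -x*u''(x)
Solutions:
 u(x) = C1 + C2/x


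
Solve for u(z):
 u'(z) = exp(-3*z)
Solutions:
 u(z) = C1 - exp(-3*z)/3


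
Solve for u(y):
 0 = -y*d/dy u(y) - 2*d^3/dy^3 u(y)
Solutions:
 u(y) = C1 + Integral(C2*airyai(-2^(2/3)*y/2) + C3*airybi(-2^(2/3)*y/2), y)


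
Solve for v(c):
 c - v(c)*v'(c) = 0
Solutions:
 v(c) = -sqrt(C1 + c^2)
 v(c) = sqrt(C1 + c^2)


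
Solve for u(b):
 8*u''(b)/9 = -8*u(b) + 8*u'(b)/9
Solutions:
 u(b) = (C1*sin(sqrt(35)*b/2) + C2*cos(sqrt(35)*b/2))*exp(b/2)


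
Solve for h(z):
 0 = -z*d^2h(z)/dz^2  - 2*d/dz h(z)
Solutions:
 h(z) = C1 + C2/z


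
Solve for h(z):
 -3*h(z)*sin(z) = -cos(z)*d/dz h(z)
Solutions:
 h(z) = C1/cos(z)^3


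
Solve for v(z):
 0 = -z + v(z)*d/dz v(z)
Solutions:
 v(z) = -sqrt(C1 + z^2)
 v(z) = sqrt(C1 + z^2)


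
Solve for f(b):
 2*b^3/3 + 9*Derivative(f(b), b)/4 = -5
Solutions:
 f(b) = C1 - 2*b^4/27 - 20*b/9


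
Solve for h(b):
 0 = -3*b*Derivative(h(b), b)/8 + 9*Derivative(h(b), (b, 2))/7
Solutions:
 h(b) = C1 + C2*erfi(sqrt(21)*b/12)


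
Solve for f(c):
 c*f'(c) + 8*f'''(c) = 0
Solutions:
 f(c) = C1 + Integral(C2*airyai(-c/2) + C3*airybi(-c/2), c)


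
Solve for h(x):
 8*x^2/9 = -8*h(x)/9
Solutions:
 h(x) = -x^2


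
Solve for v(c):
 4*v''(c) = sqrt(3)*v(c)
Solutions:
 v(c) = C1*exp(-3^(1/4)*c/2) + C2*exp(3^(1/4)*c/2)


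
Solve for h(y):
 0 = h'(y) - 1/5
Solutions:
 h(y) = C1 + y/5


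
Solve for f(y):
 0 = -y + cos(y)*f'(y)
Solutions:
 f(y) = C1 + Integral(y/cos(y), y)


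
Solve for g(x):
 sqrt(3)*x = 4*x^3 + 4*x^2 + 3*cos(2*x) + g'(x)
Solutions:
 g(x) = C1 - x^4 - 4*x^3/3 + sqrt(3)*x^2/2 - 3*sin(2*x)/2


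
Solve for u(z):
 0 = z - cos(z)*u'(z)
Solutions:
 u(z) = C1 + Integral(z/cos(z), z)


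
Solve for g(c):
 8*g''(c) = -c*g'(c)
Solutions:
 g(c) = C1 + C2*erf(c/4)


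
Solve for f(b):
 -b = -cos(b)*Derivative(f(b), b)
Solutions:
 f(b) = C1 + Integral(b/cos(b), b)


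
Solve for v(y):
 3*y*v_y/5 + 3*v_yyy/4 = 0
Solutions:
 v(y) = C1 + Integral(C2*airyai(-10^(2/3)*y/5) + C3*airybi(-10^(2/3)*y/5), y)


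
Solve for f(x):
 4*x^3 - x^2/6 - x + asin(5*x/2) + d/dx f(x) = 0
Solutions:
 f(x) = C1 - x^4 + x^3/18 + x^2/2 - x*asin(5*x/2) - sqrt(4 - 25*x^2)/5


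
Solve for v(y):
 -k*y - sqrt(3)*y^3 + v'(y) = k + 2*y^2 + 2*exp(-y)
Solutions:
 v(y) = C1 + k*y^2/2 + k*y + sqrt(3)*y^4/4 + 2*y^3/3 - 2*exp(-y)


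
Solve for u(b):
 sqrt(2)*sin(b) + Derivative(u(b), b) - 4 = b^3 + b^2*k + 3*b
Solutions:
 u(b) = C1 + b^4/4 + b^3*k/3 + 3*b^2/2 + 4*b + sqrt(2)*cos(b)


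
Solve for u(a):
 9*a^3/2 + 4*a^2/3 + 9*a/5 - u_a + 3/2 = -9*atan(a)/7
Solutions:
 u(a) = C1 + 9*a^4/8 + 4*a^3/9 + 9*a^2/10 + 9*a*atan(a)/7 + 3*a/2 - 9*log(a^2 + 1)/14


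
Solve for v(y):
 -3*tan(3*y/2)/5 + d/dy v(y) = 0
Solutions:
 v(y) = C1 - 2*log(cos(3*y/2))/5


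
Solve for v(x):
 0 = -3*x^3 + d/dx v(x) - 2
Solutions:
 v(x) = C1 + 3*x^4/4 + 2*x


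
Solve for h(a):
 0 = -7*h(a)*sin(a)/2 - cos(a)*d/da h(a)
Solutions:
 h(a) = C1*cos(a)^(7/2)


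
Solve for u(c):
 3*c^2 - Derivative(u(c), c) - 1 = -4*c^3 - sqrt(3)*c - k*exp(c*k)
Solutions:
 u(c) = C1 + c^4 + c^3 + sqrt(3)*c^2/2 - c + exp(c*k)


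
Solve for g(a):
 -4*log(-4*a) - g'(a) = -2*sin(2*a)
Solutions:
 g(a) = C1 - 4*a*log(-a) - 8*a*log(2) + 4*a - cos(2*a)


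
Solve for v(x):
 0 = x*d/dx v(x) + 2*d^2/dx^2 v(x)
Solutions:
 v(x) = C1 + C2*erf(x/2)


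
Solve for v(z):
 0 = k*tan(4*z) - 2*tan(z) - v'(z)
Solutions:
 v(z) = C1 - k*log(cos(4*z))/4 + 2*log(cos(z))


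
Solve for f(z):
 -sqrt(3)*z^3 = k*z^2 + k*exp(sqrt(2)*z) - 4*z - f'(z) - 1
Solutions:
 f(z) = C1 + k*z^3/3 + sqrt(2)*k*exp(sqrt(2)*z)/2 + sqrt(3)*z^4/4 - 2*z^2 - z


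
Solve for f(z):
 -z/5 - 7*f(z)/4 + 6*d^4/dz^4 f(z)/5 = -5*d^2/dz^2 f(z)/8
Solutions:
 f(z) = C1*exp(-sqrt(6)*z*sqrt(-25 + sqrt(14065))/24) + C2*exp(sqrt(6)*z*sqrt(-25 + sqrt(14065))/24) + C3*sin(sqrt(6)*z*sqrt(25 + sqrt(14065))/24) + C4*cos(sqrt(6)*z*sqrt(25 + sqrt(14065))/24) - 4*z/35


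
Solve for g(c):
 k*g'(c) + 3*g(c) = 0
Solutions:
 g(c) = C1*exp(-3*c/k)


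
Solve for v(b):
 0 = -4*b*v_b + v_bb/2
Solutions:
 v(b) = C1 + C2*erfi(2*b)


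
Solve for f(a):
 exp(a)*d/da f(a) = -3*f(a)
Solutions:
 f(a) = C1*exp(3*exp(-a))


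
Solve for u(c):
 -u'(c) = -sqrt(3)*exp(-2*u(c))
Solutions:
 u(c) = log(-sqrt(C1 + 2*sqrt(3)*c))
 u(c) = log(C1 + 2*sqrt(3)*c)/2


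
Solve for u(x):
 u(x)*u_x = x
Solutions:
 u(x) = -sqrt(C1 + x^2)
 u(x) = sqrt(C1 + x^2)


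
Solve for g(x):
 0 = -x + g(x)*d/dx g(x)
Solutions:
 g(x) = -sqrt(C1 + x^2)
 g(x) = sqrt(C1 + x^2)


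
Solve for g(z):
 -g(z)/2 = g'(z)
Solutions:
 g(z) = C1*exp(-z/2)


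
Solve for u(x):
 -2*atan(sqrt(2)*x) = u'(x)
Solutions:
 u(x) = C1 - 2*x*atan(sqrt(2)*x) + sqrt(2)*log(2*x^2 + 1)/2


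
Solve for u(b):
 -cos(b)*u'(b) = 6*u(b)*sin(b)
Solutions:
 u(b) = C1*cos(b)^6


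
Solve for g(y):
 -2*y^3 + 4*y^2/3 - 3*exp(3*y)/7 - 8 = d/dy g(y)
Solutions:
 g(y) = C1 - y^4/2 + 4*y^3/9 - 8*y - exp(3*y)/7


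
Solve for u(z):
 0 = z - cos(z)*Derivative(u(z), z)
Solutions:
 u(z) = C1 + Integral(z/cos(z), z)


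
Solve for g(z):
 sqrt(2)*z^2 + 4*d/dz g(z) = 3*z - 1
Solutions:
 g(z) = C1 - sqrt(2)*z^3/12 + 3*z^2/8 - z/4


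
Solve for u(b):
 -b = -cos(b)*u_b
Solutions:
 u(b) = C1 + Integral(b/cos(b), b)


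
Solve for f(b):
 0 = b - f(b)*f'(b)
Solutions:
 f(b) = -sqrt(C1 + b^2)
 f(b) = sqrt(C1 + b^2)


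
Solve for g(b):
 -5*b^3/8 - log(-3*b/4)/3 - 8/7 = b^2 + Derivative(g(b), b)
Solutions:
 g(b) = C1 - 5*b^4/32 - b^3/3 - b*log(-b)/3 + b*(-log(3) - 17/21 + 2*log(6)/3)


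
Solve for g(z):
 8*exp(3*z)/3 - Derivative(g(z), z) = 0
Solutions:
 g(z) = C1 + 8*exp(3*z)/9


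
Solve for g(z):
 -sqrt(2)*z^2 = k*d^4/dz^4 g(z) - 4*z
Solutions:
 g(z) = C1 + C2*z + C3*z^2 + C4*z^3 - sqrt(2)*z^6/(360*k) + z^5/(30*k)


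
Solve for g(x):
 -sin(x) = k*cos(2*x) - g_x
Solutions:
 g(x) = C1 + k*sin(2*x)/2 - cos(x)


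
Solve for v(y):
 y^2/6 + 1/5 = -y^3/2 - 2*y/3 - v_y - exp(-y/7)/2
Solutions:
 v(y) = C1 - y^4/8 - y^3/18 - y^2/3 - y/5 + 7*exp(-y/7)/2


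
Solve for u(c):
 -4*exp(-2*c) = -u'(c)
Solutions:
 u(c) = C1 - 2*exp(-2*c)


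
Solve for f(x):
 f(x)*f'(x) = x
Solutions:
 f(x) = -sqrt(C1 + x^2)
 f(x) = sqrt(C1 + x^2)


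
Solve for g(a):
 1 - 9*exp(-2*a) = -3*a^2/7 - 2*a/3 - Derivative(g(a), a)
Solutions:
 g(a) = C1 - a^3/7 - a^2/3 - a - 9*exp(-2*a)/2


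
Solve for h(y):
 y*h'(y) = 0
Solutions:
 h(y) = C1


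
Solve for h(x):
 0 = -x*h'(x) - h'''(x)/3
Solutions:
 h(x) = C1 + Integral(C2*airyai(-3^(1/3)*x) + C3*airybi(-3^(1/3)*x), x)


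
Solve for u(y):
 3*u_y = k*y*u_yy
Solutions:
 u(y) = C1 + y^(((re(k) + 3)*re(k) + im(k)^2)/(re(k)^2 + im(k)^2))*(C2*sin(3*log(y)*Abs(im(k))/(re(k)^2 + im(k)^2)) + C3*cos(3*log(y)*im(k)/(re(k)^2 + im(k)^2)))


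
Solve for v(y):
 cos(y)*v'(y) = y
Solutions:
 v(y) = C1 + Integral(y/cos(y), y)


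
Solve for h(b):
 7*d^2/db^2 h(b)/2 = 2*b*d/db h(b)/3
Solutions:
 h(b) = C1 + C2*erfi(sqrt(42)*b/21)


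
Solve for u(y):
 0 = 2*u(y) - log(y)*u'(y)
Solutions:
 u(y) = C1*exp(2*li(y))


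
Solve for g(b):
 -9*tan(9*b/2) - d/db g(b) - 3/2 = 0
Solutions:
 g(b) = C1 - 3*b/2 + 2*log(cos(9*b/2))


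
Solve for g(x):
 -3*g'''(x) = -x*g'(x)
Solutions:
 g(x) = C1 + Integral(C2*airyai(3^(2/3)*x/3) + C3*airybi(3^(2/3)*x/3), x)


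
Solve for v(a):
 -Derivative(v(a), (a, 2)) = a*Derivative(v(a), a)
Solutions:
 v(a) = C1 + C2*erf(sqrt(2)*a/2)


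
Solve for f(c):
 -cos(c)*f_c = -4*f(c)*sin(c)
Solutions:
 f(c) = C1/cos(c)^4


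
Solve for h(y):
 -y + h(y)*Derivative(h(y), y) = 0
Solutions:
 h(y) = -sqrt(C1 + y^2)
 h(y) = sqrt(C1 + y^2)


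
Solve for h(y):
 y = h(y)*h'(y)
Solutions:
 h(y) = -sqrt(C1 + y^2)
 h(y) = sqrt(C1 + y^2)


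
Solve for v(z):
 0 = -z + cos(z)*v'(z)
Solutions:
 v(z) = C1 + Integral(z/cos(z), z)


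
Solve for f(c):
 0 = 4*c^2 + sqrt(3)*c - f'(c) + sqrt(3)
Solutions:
 f(c) = C1 + 4*c^3/3 + sqrt(3)*c^2/2 + sqrt(3)*c


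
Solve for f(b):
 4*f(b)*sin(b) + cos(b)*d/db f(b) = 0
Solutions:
 f(b) = C1*cos(b)^4


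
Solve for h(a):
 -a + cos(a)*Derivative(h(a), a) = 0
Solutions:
 h(a) = C1 + Integral(a/cos(a), a)


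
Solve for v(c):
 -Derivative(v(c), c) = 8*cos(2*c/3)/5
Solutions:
 v(c) = C1 - 12*sin(2*c/3)/5


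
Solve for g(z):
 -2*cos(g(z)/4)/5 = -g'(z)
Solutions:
 -2*z/5 - 2*log(sin(g(z)/4) - 1) + 2*log(sin(g(z)/4) + 1) = C1


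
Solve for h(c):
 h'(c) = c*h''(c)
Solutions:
 h(c) = C1 + C2*c^2


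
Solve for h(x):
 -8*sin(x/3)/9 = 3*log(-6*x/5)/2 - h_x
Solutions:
 h(x) = C1 + 3*x*log(-x)/2 - 2*x*log(5) - 3*x/2 + x*log(30)/2 + x*log(6) - 8*cos(x/3)/3


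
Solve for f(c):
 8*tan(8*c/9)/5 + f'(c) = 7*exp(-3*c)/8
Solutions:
 f(c) = C1 - 9*log(tan(8*c/9)^2 + 1)/10 - 7*exp(-3*c)/24


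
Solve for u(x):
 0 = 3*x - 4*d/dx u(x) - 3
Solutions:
 u(x) = C1 + 3*x^2/8 - 3*x/4


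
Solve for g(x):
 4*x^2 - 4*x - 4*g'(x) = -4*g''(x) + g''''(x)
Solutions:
 g(x) = C1 + C2*exp(6^(1/3)*x*(2*6^(1/3)/(sqrt(33) + 9)^(1/3) + (sqrt(33) + 9)^(1/3))/6)*sin(2^(1/3)*3^(1/6)*x*(-3^(2/3)*(sqrt(33) + 9)^(1/3)/6 + 2^(1/3)/(sqrt(33) + 9)^(1/3))) + C3*exp(6^(1/3)*x*(2*6^(1/3)/(sqrt(33) + 9)^(1/3) + (sqrt(33) + 9)^(1/3))/6)*cos(2^(1/3)*3^(1/6)*x*(-3^(2/3)*(sqrt(33) + 9)^(1/3)/6 + 2^(1/3)/(sqrt(33) + 9)^(1/3))) + C4*exp(-6^(1/3)*x*(2*6^(1/3)/(sqrt(33) + 9)^(1/3) + (sqrt(33) + 9)^(1/3))/3) + x^3/3 + x^2/2 + x


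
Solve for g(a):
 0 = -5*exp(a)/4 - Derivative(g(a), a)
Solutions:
 g(a) = C1 - 5*exp(a)/4


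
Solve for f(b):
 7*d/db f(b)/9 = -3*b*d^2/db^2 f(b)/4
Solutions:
 f(b) = C1 + C2/b^(1/27)


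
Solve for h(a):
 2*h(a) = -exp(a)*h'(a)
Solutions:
 h(a) = C1*exp(2*exp(-a))


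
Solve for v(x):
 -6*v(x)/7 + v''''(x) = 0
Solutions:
 v(x) = C1*exp(-6^(1/4)*7^(3/4)*x/7) + C2*exp(6^(1/4)*7^(3/4)*x/7) + C3*sin(6^(1/4)*7^(3/4)*x/7) + C4*cos(6^(1/4)*7^(3/4)*x/7)


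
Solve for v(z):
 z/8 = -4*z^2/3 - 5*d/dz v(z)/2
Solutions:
 v(z) = C1 - 8*z^3/45 - z^2/40


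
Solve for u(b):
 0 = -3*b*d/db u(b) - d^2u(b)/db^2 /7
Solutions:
 u(b) = C1 + C2*erf(sqrt(42)*b/2)


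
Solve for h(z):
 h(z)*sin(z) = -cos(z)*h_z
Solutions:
 h(z) = C1*cos(z)


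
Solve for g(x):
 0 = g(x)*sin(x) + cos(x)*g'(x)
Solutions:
 g(x) = C1*cos(x)


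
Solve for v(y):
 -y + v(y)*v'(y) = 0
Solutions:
 v(y) = -sqrt(C1 + y^2)
 v(y) = sqrt(C1 + y^2)


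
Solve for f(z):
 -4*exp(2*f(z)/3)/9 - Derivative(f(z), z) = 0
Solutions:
 f(z) = 3*log(-sqrt(-1/(C1 - 4*z))) - 3*log(2) + 3*log(6)/2 + 3*log(3)
 f(z) = 3*log(-1/(C1 - 4*z))/2 - 3*log(2) + 3*log(6)/2 + 3*log(3)


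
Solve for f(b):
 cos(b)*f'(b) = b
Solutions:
 f(b) = C1 + Integral(b/cos(b), b)


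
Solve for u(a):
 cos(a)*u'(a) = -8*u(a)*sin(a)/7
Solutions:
 u(a) = C1*cos(a)^(8/7)


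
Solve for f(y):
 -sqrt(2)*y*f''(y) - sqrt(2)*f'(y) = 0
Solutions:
 f(y) = C1 + C2*log(y)


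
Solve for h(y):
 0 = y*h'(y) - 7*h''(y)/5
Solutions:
 h(y) = C1 + C2*erfi(sqrt(70)*y/14)


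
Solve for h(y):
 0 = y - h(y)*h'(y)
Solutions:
 h(y) = -sqrt(C1 + y^2)
 h(y) = sqrt(C1 + y^2)


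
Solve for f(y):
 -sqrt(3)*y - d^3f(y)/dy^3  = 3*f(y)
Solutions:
 f(y) = C3*exp(-3^(1/3)*y) - sqrt(3)*y/3 + (C1*sin(3^(5/6)*y/2) + C2*cos(3^(5/6)*y/2))*exp(3^(1/3)*y/2)


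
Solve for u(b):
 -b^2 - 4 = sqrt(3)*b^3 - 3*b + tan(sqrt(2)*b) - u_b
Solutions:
 u(b) = C1 + sqrt(3)*b^4/4 + b^3/3 - 3*b^2/2 + 4*b - sqrt(2)*log(cos(sqrt(2)*b))/2


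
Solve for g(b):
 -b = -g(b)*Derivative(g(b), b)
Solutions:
 g(b) = -sqrt(C1 + b^2)
 g(b) = sqrt(C1 + b^2)


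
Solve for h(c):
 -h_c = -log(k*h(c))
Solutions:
 li(k*h(c))/k = C1 + c


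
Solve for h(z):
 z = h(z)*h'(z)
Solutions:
 h(z) = -sqrt(C1 + z^2)
 h(z) = sqrt(C1 + z^2)


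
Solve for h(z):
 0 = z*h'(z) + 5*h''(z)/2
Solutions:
 h(z) = C1 + C2*erf(sqrt(5)*z/5)


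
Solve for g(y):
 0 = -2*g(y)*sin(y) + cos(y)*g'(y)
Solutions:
 g(y) = C1/cos(y)^2


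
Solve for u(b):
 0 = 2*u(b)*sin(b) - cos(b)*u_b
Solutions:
 u(b) = C1/cos(b)^2


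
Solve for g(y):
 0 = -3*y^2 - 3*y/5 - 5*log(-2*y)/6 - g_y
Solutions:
 g(y) = C1 - y^3 - 3*y^2/10 - 5*y*log(-y)/6 + 5*y*(1 - log(2))/6


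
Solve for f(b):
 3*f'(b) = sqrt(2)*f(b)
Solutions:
 f(b) = C1*exp(sqrt(2)*b/3)


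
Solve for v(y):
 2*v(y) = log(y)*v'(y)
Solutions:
 v(y) = C1*exp(2*li(y))


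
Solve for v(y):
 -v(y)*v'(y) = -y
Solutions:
 v(y) = -sqrt(C1 + y^2)
 v(y) = sqrt(C1 + y^2)


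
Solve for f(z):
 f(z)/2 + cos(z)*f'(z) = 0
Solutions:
 f(z) = C1*(sin(z) - 1)^(1/4)/(sin(z) + 1)^(1/4)


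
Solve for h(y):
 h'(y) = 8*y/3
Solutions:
 h(y) = C1 + 4*y^2/3


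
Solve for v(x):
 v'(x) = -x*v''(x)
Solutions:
 v(x) = C1 + C2*log(x)


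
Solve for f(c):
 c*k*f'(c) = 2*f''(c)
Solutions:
 f(c) = Piecewise((-sqrt(pi)*C1*erf(c*sqrt(-k)/2)/sqrt(-k) - C2, (k > 0) | (k < 0)), (-C1*c - C2, True))


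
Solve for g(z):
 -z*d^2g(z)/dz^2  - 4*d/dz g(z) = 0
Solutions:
 g(z) = C1 + C2/z^3


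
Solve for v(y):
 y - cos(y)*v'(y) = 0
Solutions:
 v(y) = C1 + Integral(y/cos(y), y)


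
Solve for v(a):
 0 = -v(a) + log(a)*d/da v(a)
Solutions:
 v(a) = C1*exp(li(a))


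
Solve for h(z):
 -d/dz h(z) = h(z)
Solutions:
 h(z) = C1*exp(-z)


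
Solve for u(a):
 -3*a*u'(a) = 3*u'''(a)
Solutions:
 u(a) = C1 + Integral(C2*airyai(-a) + C3*airybi(-a), a)


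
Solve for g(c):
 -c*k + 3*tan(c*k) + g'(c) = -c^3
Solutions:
 g(c) = C1 - c^4/4 + c^2*k/2 - 3*Piecewise((-log(cos(c*k))/k, Ne(k, 0)), (0, True))


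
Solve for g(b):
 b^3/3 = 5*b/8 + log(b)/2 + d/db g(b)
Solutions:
 g(b) = C1 + b^4/12 - 5*b^2/16 - b*log(b)/2 + b/2


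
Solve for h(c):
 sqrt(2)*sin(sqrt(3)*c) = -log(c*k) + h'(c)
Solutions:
 h(c) = C1 + c*log(c*k) - c - sqrt(6)*cos(sqrt(3)*c)/3


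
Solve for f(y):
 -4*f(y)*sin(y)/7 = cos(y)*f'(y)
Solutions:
 f(y) = C1*cos(y)^(4/7)


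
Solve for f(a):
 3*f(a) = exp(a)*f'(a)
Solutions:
 f(a) = C1*exp(-3*exp(-a))


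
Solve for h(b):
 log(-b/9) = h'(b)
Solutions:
 h(b) = C1 + b*log(-b) + b*(-2*log(3) - 1)


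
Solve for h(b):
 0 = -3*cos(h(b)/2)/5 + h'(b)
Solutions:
 -3*b/5 - log(sin(h(b)/2) - 1) + log(sin(h(b)/2) + 1) = C1


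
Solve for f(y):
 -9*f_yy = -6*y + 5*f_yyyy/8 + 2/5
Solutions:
 f(y) = C1 + C2*y + C3*sin(6*sqrt(10)*y/5) + C4*cos(6*sqrt(10)*y/5) + y^3/9 - y^2/45


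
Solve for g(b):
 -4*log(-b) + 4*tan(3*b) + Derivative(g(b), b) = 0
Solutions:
 g(b) = C1 + 4*b*log(-b) - 4*b + 4*log(cos(3*b))/3


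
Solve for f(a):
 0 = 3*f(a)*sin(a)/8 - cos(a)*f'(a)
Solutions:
 f(a) = C1/cos(a)^(3/8)


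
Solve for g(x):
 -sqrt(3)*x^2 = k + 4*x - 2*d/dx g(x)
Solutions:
 g(x) = C1 + k*x/2 + sqrt(3)*x^3/6 + x^2


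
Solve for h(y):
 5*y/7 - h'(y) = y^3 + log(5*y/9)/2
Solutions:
 h(y) = C1 - y^4/4 + 5*y^2/14 - y*log(y)/2 - y*log(5)/2 + y/2 + y*log(3)


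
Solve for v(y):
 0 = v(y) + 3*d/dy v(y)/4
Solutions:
 v(y) = C1*exp(-4*y/3)


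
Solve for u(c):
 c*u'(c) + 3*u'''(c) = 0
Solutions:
 u(c) = C1 + Integral(C2*airyai(-3^(2/3)*c/3) + C3*airybi(-3^(2/3)*c/3), c)


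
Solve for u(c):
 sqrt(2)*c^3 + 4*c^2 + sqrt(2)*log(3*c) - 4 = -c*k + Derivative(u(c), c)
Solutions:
 u(c) = C1 + sqrt(2)*c^4/4 + 4*c^3/3 + c^2*k/2 + sqrt(2)*c*log(c) - 4*c - sqrt(2)*c + sqrt(2)*c*log(3)


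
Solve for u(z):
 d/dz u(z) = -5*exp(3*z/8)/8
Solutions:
 u(z) = C1 - 5*exp(3*z/8)/3


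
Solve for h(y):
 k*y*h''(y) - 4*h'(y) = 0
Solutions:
 h(y) = C1 + y^(((re(k) + 4)*re(k) + im(k)^2)/(re(k)^2 + im(k)^2))*(C2*sin(4*log(y)*Abs(im(k))/(re(k)^2 + im(k)^2)) + C3*cos(4*log(y)*im(k)/(re(k)^2 + im(k)^2)))


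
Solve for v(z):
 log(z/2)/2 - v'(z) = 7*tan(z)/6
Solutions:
 v(z) = C1 + z*log(z)/2 - z/2 - z*log(2)/2 + 7*log(cos(z))/6


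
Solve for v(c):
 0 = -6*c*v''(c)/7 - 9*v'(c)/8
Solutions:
 v(c) = C1 + C2/c^(5/16)


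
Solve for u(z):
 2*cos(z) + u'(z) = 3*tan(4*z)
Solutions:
 u(z) = C1 - 3*log(cos(4*z))/4 - 2*sin(z)


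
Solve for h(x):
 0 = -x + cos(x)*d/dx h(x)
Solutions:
 h(x) = C1 + Integral(x/cos(x), x)


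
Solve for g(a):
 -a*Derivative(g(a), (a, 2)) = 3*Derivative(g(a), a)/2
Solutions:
 g(a) = C1 + C2/sqrt(a)


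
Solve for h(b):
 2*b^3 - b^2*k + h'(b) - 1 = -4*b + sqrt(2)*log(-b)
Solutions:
 h(b) = C1 - b^4/2 + b^3*k/3 - 2*b^2 + sqrt(2)*b*log(-b) + b*(1 - sqrt(2))


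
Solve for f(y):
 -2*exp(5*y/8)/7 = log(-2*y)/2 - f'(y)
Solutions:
 f(y) = C1 + y*log(-y)/2 + y*(-1 + log(2))/2 + 16*exp(5*y/8)/35


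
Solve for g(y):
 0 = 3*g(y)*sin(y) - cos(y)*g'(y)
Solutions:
 g(y) = C1/cos(y)^3


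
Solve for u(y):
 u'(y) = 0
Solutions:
 u(y) = C1


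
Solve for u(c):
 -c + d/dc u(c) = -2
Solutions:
 u(c) = C1 + c^2/2 - 2*c


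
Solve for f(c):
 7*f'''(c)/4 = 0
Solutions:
 f(c) = C1 + C2*c + C3*c^2


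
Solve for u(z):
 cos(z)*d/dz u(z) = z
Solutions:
 u(z) = C1 + Integral(z/cos(z), z)


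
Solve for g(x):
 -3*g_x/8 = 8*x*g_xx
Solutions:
 g(x) = C1 + C2*x^(61/64)


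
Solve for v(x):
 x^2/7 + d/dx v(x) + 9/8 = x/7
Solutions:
 v(x) = C1 - x^3/21 + x^2/14 - 9*x/8


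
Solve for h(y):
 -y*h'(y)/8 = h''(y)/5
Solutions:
 h(y) = C1 + C2*erf(sqrt(5)*y/4)


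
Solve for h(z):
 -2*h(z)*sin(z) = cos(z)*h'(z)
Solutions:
 h(z) = C1*cos(z)^2


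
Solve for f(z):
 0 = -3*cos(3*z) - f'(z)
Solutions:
 f(z) = C1 - sin(3*z)


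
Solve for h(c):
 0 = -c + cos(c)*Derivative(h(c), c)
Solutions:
 h(c) = C1 + Integral(c/cos(c), c)


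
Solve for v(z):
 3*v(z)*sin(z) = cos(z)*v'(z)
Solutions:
 v(z) = C1/cos(z)^3


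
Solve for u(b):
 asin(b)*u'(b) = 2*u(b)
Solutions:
 u(b) = C1*exp(2*Integral(1/asin(b), b))


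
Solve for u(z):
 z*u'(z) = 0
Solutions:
 u(z) = C1


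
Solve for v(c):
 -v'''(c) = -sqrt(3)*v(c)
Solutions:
 v(c) = C3*exp(3^(1/6)*c) + (C1*sin(3^(2/3)*c/2) + C2*cos(3^(2/3)*c/2))*exp(-3^(1/6)*c/2)


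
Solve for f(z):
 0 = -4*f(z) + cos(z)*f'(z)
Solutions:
 f(z) = C1*(sin(z)^2 + 2*sin(z) + 1)/(sin(z)^2 - 2*sin(z) + 1)


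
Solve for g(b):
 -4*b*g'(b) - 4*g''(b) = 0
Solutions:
 g(b) = C1 + C2*erf(sqrt(2)*b/2)


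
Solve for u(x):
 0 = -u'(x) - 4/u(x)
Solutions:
 u(x) = -sqrt(C1 - 8*x)
 u(x) = sqrt(C1 - 8*x)


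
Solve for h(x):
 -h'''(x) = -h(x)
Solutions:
 h(x) = C3*exp(x) + (C1*sin(sqrt(3)*x/2) + C2*cos(sqrt(3)*x/2))*exp(-x/2)


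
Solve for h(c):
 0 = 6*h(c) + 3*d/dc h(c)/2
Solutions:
 h(c) = C1*exp(-4*c)


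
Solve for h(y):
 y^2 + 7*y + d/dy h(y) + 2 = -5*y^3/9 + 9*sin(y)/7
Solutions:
 h(y) = C1 - 5*y^4/36 - y^3/3 - 7*y^2/2 - 2*y - 9*cos(y)/7


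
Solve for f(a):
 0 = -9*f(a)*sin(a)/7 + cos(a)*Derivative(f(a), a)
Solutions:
 f(a) = C1/cos(a)^(9/7)


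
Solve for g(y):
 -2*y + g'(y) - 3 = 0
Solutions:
 g(y) = C1 + y^2 + 3*y


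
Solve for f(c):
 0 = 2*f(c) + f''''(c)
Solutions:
 f(c) = (C1*sin(2^(3/4)*c/2) + C2*cos(2^(3/4)*c/2))*exp(-2^(3/4)*c/2) + (C3*sin(2^(3/4)*c/2) + C4*cos(2^(3/4)*c/2))*exp(2^(3/4)*c/2)


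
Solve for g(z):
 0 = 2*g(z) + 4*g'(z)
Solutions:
 g(z) = C1*exp(-z/2)


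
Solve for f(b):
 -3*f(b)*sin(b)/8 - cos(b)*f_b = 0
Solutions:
 f(b) = C1*cos(b)^(3/8)


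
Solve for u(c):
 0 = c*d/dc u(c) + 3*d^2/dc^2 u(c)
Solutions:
 u(c) = C1 + C2*erf(sqrt(6)*c/6)


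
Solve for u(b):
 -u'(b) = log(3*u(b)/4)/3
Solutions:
 -3*Integral(1/(-log(_y) - log(3) + 2*log(2)), (_y, u(b))) = C1 - b


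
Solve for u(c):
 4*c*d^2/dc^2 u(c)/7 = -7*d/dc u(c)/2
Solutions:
 u(c) = C1 + C2/c^(41/8)


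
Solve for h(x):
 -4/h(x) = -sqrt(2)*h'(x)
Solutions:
 h(x) = -sqrt(C1 + 4*sqrt(2)*x)
 h(x) = sqrt(C1 + 4*sqrt(2)*x)


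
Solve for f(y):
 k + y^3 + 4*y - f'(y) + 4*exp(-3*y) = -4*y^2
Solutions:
 f(y) = C1 + k*y + y^4/4 + 4*y^3/3 + 2*y^2 - 4*exp(-3*y)/3


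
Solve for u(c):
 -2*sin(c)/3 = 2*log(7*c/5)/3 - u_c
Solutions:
 u(c) = C1 + 2*c*log(c)/3 - 2*c*log(5)/3 - 2*c/3 + 2*c*log(7)/3 - 2*cos(c)/3


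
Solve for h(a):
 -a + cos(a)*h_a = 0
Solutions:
 h(a) = C1 + Integral(a/cos(a), a)


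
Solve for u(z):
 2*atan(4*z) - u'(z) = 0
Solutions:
 u(z) = C1 + 2*z*atan(4*z) - log(16*z^2 + 1)/4


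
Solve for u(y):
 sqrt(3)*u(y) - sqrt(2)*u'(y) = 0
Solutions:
 u(y) = C1*exp(sqrt(6)*y/2)


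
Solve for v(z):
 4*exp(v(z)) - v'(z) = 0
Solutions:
 v(z) = log(-1/(C1 + 4*z))


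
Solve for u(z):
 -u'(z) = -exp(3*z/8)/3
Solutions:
 u(z) = C1 + 8*exp(3*z/8)/9


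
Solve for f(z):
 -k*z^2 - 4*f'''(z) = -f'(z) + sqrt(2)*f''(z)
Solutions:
 f(z) = C1 + C2*exp(-sqrt(2)*z/2) + C3*exp(sqrt(2)*z/4) + k*z^3/3 + sqrt(2)*k*z^2 + 12*k*z


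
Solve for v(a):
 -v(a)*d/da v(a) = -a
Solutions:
 v(a) = -sqrt(C1 + a^2)
 v(a) = sqrt(C1 + a^2)


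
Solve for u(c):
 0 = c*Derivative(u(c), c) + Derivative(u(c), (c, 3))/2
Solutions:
 u(c) = C1 + Integral(C2*airyai(-2^(1/3)*c) + C3*airybi(-2^(1/3)*c), c)


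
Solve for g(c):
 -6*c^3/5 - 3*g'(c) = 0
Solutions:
 g(c) = C1 - c^4/10


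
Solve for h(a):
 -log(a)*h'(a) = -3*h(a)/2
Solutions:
 h(a) = C1*exp(3*li(a)/2)


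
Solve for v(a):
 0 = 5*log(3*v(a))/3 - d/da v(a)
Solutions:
 -3*Integral(1/(log(_y) + log(3)), (_y, v(a)))/5 = C1 - a


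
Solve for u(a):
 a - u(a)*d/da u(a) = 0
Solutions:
 u(a) = -sqrt(C1 + a^2)
 u(a) = sqrt(C1 + a^2)


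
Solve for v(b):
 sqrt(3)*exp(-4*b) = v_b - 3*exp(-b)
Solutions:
 v(b) = C1 - 3*exp(-b) - sqrt(3)*exp(-4*b)/4


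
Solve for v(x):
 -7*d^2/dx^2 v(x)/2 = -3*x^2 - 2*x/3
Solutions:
 v(x) = C1 + C2*x + x^4/14 + 2*x^3/63


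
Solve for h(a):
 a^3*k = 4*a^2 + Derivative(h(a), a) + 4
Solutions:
 h(a) = C1 + a^4*k/4 - 4*a^3/3 - 4*a


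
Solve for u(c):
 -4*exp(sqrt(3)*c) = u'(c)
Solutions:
 u(c) = C1 - 4*sqrt(3)*exp(sqrt(3)*c)/3


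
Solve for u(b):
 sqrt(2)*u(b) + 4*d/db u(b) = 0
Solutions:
 u(b) = C1*exp(-sqrt(2)*b/4)


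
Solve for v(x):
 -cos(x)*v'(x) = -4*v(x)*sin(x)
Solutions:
 v(x) = C1/cos(x)^4


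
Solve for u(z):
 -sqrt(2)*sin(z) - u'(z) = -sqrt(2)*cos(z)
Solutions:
 u(z) = C1 + 2*sin(z + pi/4)


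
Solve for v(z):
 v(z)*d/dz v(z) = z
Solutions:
 v(z) = -sqrt(C1 + z^2)
 v(z) = sqrt(C1 + z^2)


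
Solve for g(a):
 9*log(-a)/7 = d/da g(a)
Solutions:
 g(a) = C1 + 9*a*log(-a)/7 - 9*a/7


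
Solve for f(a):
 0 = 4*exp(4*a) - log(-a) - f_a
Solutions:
 f(a) = C1 - a*log(-a) + a + exp(4*a)


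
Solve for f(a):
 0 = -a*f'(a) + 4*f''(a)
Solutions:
 f(a) = C1 + C2*erfi(sqrt(2)*a/4)


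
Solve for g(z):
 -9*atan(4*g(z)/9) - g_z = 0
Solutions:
 Integral(1/atan(4*_y/9), (_y, g(z))) = C1 - 9*z


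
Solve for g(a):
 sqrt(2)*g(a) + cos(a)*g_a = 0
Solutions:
 g(a) = C1*(sin(a) - 1)^(sqrt(2)/2)/(sin(a) + 1)^(sqrt(2)/2)


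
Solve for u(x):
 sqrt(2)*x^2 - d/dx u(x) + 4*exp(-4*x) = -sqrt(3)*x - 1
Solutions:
 u(x) = C1 + sqrt(2)*x^3/3 + sqrt(3)*x^2/2 + x - exp(-4*x)


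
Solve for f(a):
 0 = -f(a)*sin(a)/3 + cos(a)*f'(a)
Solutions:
 f(a) = C1/cos(a)^(1/3)


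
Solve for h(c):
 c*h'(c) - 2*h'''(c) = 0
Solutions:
 h(c) = C1 + Integral(C2*airyai(2^(2/3)*c/2) + C3*airybi(2^(2/3)*c/2), c)


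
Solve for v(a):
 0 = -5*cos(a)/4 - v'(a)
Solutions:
 v(a) = C1 - 5*sin(a)/4


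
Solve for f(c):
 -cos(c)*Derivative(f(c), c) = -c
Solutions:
 f(c) = C1 + Integral(c/cos(c), c)


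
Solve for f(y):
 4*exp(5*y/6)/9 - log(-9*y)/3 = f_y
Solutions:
 f(y) = C1 - y*log(-y)/3 + y*(1 - 2*log(3))/3 + 8*exp(5*y/6)/15


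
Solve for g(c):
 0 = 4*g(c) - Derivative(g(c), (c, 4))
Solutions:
 g(c) = C1*exp(-sqrt(2)*c) + C2*exp(sqrt(2)*c) + C3*sin(sqrt(2)*c) + C4*cos(sqrt(2)*c)


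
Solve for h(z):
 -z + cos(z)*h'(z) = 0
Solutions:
 h(z) = C1 + Integral(z/cos(z), z)


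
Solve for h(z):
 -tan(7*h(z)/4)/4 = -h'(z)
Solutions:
 h(z) = -4*asin(C1*exp(7*z/16))/7 + 4*pi/7
 h(z) = 4*asin(C1*exp(7*z/16))/7


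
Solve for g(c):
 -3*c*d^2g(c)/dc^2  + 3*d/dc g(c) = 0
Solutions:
 g(c) = C1 + C2*c^2


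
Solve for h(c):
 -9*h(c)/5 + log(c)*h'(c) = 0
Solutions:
 h(c) = C1*exp(9*li(c)/5)


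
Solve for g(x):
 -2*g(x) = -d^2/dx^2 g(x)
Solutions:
 g(x) = C1*exp(-sqrt(2)*x) + C2*exp(sqrt(2)*x)


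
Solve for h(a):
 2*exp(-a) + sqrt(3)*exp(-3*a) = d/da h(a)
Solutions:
 h(a) = C1 - 2*exp(-a) - sqrt(3)*exp(-3*a)/3


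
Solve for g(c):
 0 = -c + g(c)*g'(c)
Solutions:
 g(c) = -sqrt(C1 + c^2)
 g(c) = sqrt(C1 + c^2)


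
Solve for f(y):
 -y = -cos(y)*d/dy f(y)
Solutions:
 f(y) = C1 + Integral(y/cos(y), y)


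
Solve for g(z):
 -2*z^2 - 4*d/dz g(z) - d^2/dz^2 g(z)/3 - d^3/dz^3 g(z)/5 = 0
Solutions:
 g(z) = C1 - z^3/6 + z^2/24 + 31*z/720 + (C2*sin(sqrt(695)*z/6) + C3*cos(sqrt(695)*z/6))*exp(-5*z/6)


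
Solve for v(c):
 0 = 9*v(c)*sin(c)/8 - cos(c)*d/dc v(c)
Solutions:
 v(c) = C1/cos(c)^(9/8)


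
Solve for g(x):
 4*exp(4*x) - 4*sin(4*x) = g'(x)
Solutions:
 g(x) = C1 + exp(4*x) + cos(4*x)


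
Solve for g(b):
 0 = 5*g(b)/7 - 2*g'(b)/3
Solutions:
 g(b) = C1*exp(15*b/14)


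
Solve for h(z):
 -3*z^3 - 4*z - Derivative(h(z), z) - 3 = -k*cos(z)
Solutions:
 h(z) = C1 + k*sin(z) - 3*z^4/4 - 2*z^2 - 3*z


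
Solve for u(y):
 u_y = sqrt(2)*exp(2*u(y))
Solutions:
 u(y) = log(-sqrt(-1/(C1 + sqrt(2)*y))) - log(2)/2
 u(y) = log(-1/(C1 + sqrt(2)*y))/2 - log(2)/2


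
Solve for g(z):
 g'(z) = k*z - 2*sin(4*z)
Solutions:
 g(z) = C1 + k*z^2/2 + cos(4*z)/2


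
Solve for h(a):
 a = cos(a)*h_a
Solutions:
 h(a) = C1 + Integral(a/cos(a), a)


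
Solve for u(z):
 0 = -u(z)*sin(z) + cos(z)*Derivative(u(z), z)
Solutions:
 u(z) = C1/cos(z)


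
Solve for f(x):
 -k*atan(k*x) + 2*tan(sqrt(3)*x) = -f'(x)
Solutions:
 f(x) = C1 + k*Piecewise((x*atan(k*x) - log(k^2*x^2 + 1)/(2*k), Ne(k, 0)), (0, True)) + 2*sqrt(3)*log(cos(sqrt(3)*x))/3


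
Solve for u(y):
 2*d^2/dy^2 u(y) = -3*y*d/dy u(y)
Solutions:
 u(y) = C1 + C2*erf(sqrt(3)*y/2)


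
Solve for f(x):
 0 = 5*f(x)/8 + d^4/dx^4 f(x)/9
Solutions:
 f(x) = (C1*sin(2^(3/4)*sqrt(3)*5^(1/4)*x/4) + C2*cos(2^(3/4)*sqrt(3)*5^(1/4)*x/4))*exp(-2^(3/4)*sqrt(3)*5^(1/4)*x/4) + (C3*sin(2^(3/4)*sqrt(3)*5^(1/4)*x/4) + C4*cos(2^(3/4)*sqrt(3)*5^(1/4)*x/4))*exp(2^(3/4)*sqrt(3)*5^(1/4)*x/4)


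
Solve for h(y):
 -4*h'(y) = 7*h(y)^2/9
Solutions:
 h(y) = 36/(C1 + 7*y)


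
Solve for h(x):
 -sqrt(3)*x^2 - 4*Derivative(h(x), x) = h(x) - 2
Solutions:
 h(x) = C1*exp(-x/4) - sqrt(3)*x^2 + 8*sqrt(3)*x - 32*sqrt(3) + 2


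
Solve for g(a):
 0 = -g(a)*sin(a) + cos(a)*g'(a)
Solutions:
 g(a) = C1/cos(a)


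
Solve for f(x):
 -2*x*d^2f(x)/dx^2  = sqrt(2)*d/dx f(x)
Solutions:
 f(x) = C1 + C2*x^(1 - sqrt(2)/2)


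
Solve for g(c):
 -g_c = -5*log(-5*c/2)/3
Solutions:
 g(c) = C1 + 5*c*log(-c)/3 + 5*c*(-1 - log(2) + log(5))/3


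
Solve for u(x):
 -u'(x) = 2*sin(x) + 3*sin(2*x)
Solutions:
 u(x) = C1 - 3*sin(x)^2 + 2*cos(x)


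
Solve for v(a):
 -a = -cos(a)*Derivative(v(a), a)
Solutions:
 v(a) = C1 + Integral(a/cos(a), a)


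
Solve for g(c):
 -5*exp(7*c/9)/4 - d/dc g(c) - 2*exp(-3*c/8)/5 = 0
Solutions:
 g(c) = C1 - 45*exp(7*c/9)/28 + 16*exp(-3*c/8)/15


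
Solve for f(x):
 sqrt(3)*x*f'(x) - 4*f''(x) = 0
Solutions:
 f(x) = C1 + C2*erfi(sqrt(2)*3^(1/4)*x/4)


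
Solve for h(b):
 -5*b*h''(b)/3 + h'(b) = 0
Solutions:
 h(b) = C1 + C2*b^(8/5)


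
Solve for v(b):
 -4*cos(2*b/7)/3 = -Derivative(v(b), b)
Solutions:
 v(b) = C1 + 14*sin(2*b/7)/3


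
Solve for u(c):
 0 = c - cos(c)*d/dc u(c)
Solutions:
 u(c) = C1 + Integral(c/cos(c), c)


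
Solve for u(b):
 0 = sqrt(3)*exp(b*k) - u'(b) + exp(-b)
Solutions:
 u(b) = C1 - exp(-b) + sqrt(3)*exp(b*k)/k


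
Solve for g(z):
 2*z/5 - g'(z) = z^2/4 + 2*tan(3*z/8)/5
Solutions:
 g(z) = C1 - z^3/12 + z^2/5 + 16*log(cos(3*z/8))/15


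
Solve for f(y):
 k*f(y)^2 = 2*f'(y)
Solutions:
 f(y) = -2/(C1 + k*y)


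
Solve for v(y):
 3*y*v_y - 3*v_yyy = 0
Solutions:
 v(y) = C1 + Integral(C2*airyai(y) + C3*airybi(y), y)


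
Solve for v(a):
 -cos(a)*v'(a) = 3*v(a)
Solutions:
 v(a) = C1*(sin(a) - 1)^(3/2)/(sin(a) + 1)^(3/2)


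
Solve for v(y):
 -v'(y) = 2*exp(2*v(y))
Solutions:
 v(y) = log(-sqrt(-1/(C1 - 2*y))) - log(2)/2
 v(y) = log(-1/(C1 - 2*y))/2 - log(2)/2


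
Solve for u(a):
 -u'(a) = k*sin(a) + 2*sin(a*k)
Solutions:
 u(a) = C1 + k*cos(a) + 2*cos(a*k)/k


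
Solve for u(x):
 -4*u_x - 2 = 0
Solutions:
 u(x) = C1 - x/2


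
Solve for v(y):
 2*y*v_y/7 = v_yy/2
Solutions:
 v(y) = C1 + C2*erfi(sqrt(14)*y/7)


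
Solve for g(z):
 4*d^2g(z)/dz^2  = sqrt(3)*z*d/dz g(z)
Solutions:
 g(z) = C1 + C2*erfi(sqrt(2)*3^(1/4)*z/4)


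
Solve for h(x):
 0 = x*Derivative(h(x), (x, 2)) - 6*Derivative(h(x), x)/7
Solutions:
 h(x) = C1 + C2*x^(13/7)


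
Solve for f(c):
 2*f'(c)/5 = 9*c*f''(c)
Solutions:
 f(c) = C1 + C2*c^(47/45)


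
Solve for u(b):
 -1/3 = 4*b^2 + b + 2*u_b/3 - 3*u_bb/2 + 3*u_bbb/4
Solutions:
 u(b) = C1 + C2*exp(2*b/3) + C3*exp(4*b/3) - 2*b^3 - 57*b^2/4 - 409*b/8


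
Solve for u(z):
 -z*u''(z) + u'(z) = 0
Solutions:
 u(z) = C1 + C2*z^2


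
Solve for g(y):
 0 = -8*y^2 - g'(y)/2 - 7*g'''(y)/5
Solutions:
 g(y) = C1 + C2*sin(sqrt(70)*y/14) + C3*cos(sqrt(70)*y/14) - 16*y^3/3 + 448*y/5


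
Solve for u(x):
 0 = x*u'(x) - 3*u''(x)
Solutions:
 u(x) = C1 + C2*erfi(sqrt(6)*x/6)


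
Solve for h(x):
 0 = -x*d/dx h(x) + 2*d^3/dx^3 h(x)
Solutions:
 h(x) = C1 + Integral(C2*airyai(2^(2/3)*x/2) + C3*airybi(2^(2/3)*x/2), x)


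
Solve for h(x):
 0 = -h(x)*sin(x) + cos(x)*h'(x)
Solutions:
 h(x) = C1/cos(x)


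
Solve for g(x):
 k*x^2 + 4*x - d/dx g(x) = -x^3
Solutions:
 g(x) = C1 + k*x^3/3 + x^4/4 + 2*x^2


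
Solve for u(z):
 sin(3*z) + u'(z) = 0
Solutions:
 u(z) = C1 + cos(3*z)/3


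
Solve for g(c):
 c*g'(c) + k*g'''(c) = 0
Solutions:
 g(c) = C1 + Integral(C2*airyai(c*(-1/k)^(1/3)) + C3*airybi(c*(-1/k)^(1/3)), c)


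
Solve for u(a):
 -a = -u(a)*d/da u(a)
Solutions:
 u(a) = -sqrt(C1 + a^2)
 u(a) = sqrt(C1 + a^2)


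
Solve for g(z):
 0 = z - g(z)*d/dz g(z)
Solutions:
 g(z) = -sqrt(C1 + z^2)
 g(z) = sqrt(C1 + z^2)


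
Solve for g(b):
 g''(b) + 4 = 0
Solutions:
 g(b) = C1 + C2*b - 2*b^2


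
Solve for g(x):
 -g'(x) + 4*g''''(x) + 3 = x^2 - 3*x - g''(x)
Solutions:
 g(x) = C1 + C4*exp(x/2) - x^3/3 + x^2/2 + 4*x + (C2*sin(sqrt(7)*x/4) + C3*cos(sqrt(7)*x/4))*exp(-x/4)


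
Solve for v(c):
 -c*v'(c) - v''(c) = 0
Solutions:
 v(c) = C1 + C2*erf(sqrt(2)*c/2)


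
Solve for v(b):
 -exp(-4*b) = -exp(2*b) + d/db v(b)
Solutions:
 v(b) = C1 + exp(2*b)/2 + exp(-4*b)/4


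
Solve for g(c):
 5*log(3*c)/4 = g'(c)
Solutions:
 g(c) = C1 + 5*c*log(c)/4 - 5*c/4 + 5*c*log(3)/4


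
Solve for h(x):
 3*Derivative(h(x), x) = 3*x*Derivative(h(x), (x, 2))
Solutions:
 h(x) = C1 + C2*x^2


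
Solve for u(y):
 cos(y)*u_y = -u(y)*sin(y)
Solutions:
 u(y) = C1*cos(y)


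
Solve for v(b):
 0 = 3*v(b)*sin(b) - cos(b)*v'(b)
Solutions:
 v(b) = C1/cos(b)^3


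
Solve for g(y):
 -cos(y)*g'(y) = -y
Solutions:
 g(y) = C1 + Integral(y/cos(y), y)


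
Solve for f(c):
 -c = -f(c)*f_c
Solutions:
 f(c) = -sqrt(C1 + c^2)
 f(c) = sqrt(C1 + c^2)


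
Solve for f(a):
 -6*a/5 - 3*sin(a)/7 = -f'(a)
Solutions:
 f(a) = C1 + 3*a^2/5 - 3*cos(a)/7


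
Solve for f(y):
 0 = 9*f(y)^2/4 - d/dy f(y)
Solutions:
 f(y) = -4/(C1 + 9*y)


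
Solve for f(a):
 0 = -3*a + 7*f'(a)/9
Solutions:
 f(a) = C1 + 27*a^2/14


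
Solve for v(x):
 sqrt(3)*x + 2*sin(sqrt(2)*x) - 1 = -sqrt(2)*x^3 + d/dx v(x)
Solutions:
 v(x) = C1 + sqrt(2)*x^4/4 + sqrt(3)*x^2/2 - x - sqrt(2)*cos(sqrt(2)*x)


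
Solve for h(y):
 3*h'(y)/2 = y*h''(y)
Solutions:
 h(y) = C1 + C2*y^(5/2)


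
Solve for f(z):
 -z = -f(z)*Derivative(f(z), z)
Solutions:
 f(z) = -sqrt(C1 + z^2)
 f(z) = sqrt(C1 + z^2)


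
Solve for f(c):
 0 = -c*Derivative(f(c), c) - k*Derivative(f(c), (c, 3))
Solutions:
 f(c) = C1 + Integral(C2*airyai(c*(-1/k)^(1/3)) + C3*airybi(c*(-1/k)^(1/3)), c)


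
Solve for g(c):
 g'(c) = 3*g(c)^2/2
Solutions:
 g(c) = -2/(C1 + 3*c)


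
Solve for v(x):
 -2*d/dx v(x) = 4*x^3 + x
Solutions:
 v(x) = C1 - x^4/2 - x^2/4


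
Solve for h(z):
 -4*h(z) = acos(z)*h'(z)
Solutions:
 h(z) = C1*exp(-4*Integral(1/acos(z), z))


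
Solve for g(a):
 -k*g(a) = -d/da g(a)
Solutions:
 g(a) = C1*exp(a*k)


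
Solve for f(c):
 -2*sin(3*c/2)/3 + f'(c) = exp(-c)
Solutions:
 f(c) = C1 - 4*cos(3*c/2)/9 - exp(-c)


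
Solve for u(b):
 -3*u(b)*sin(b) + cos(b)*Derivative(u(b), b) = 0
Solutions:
 u(b) = C1/cos(b)^3


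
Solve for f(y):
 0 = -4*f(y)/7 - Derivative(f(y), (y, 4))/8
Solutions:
 f(y) = (C1*sin(14^(3/4)*y/7) + C2*cos(14^(3/4)*y/7))*exp(-14^(3/4)*y/7) + (C3*sin(14^(3/4)*y/7) + C4*cos(14^(3/4)*y/7))*exp(14^(3/4)*y/7)


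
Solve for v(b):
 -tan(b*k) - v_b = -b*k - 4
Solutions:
 v(b) = C1 + b^2*k/2 + 4*b - Piecewise((-log(cos(b*k))/k, Ne(k, 0)), (0, True))


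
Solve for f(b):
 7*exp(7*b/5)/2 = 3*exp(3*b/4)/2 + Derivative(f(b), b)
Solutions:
 f(b) = C1 + 5*exp(7*b/5)/2 - 2*exp(3*b/4)


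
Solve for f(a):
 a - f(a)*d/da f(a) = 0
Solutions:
 f(a) = -sqrt(C1 + a^2)
 f(a) = sqrt(C1 + a^2)


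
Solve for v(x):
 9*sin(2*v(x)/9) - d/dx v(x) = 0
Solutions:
 -9*x + 9*log(cos(2*v(x)/9) - 1)/4 - 9*log(cos(2*v(x)/9) + 1)/4 = C1


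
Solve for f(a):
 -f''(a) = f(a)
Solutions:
 f(a) = C1*sin(a) + C2*cos(a)


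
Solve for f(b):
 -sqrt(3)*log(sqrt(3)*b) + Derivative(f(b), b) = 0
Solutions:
 f(b) = C1 + sqrt(3)*b*log(b) - sqrt(3)*b + sqrt(3)*b*log(3)/2


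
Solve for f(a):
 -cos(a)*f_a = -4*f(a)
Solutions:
 f(a) = C1*(sin(a)^2 + 2*sin(a) + 1)/(sin(a)^2 - 2*sin(a) + 1)


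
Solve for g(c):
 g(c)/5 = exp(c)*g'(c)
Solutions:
 g(c) = C1*exp(-exp(-c)/5)


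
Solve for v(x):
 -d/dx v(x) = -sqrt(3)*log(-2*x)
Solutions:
 v(x) = C1 + sqrt(3)*x*log(-x) + sqrt(3)*x*(-1 + log(2))


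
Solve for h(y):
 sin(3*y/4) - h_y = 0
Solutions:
 h(y) = C1 - 4*cos(3*y/4)/3


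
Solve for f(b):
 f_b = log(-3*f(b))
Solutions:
 -Integral(1/(log(-_y) + log(3)), (_y, f(b))) = C1 - b


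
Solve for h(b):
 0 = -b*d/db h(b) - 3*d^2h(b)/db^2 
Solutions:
 h(b) = C1 + C2*erf(sqrt(6)*b/6)


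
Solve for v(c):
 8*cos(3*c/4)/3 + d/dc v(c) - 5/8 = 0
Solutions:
 v(c) = C1 + 5*c/8 - 32*sin(3*c/4)/9


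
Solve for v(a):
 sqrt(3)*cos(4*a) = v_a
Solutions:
 v(a) = C1 + sqrt(3)*sin(4*a)/4


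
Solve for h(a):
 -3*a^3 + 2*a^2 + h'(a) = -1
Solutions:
 h(a) = C1 + 3*a^4/4 - 2*a^3/3 - a


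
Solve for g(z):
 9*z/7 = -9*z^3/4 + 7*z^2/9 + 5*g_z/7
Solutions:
 g(z) = C1 + 63*z^4/80 - 49*z^3/135 + 9*z^2/10
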